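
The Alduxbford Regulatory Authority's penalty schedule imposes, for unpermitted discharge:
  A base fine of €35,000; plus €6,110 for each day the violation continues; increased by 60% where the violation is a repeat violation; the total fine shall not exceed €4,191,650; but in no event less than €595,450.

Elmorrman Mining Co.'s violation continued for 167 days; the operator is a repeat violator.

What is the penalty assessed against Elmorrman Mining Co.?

€1,688,592

Per-day component: 167 × €6,110 = €1,020,370
Base plus per-day: €35,000 + €1,020,370 = €1,055,370
Enhancement: 60% of €1,055,370 = €633,222
Enhanced fine: €1,055,370 + €633,222 = €1,688,592
Cap at €4,191,650: €1,688,592 is within the cap, no reduction.
Minimum €595,450: €1,688,592 meets the minimum, no increase.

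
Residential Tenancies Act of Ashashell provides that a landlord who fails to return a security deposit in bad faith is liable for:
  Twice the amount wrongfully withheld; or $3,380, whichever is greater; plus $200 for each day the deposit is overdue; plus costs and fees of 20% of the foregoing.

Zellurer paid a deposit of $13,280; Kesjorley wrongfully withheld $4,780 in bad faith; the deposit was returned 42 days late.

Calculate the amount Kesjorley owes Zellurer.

$21,552

Doubled: 2 × $4,780 = $9,560
Minimum $3,380: $9,560 meets the minimum, no increase.
Late-return penalty: 42 × $200 = $8,400
Damages plus late penalty: $9,560 + $8,400 = $17,960
Costs and fees: 20% of $17,960 = $3,592
Total recovery: $17,960 + $3,592 = $21,552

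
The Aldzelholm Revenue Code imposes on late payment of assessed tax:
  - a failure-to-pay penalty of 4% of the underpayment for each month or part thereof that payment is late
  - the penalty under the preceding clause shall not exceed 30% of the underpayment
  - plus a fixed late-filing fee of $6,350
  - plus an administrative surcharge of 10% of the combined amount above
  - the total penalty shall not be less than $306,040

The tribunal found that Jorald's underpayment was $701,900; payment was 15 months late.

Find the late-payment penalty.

$306,040

Accrued rate: 4% × 15 = 60%, capped at 30% → 30%
Failure-to-pay penalty: 30% of $701,900 = $210,570
Penalty before surcharge: $210,570 + $6,350 = $216,920
Administrative surcharge: 10% of $216,920 = $21,692
Total penalty: $216,920 + $21,692 = $238,612
Minimum $306,040: $238,612 is below the minimum → $306,040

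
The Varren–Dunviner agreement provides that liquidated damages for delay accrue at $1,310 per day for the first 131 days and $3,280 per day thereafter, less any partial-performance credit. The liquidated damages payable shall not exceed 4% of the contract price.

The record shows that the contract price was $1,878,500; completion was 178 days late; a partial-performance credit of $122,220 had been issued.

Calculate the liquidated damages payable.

$75,140

First 131 days: 131 × $1,310 = $171,610
Remaining days: (178 − 131) × $3,280 = $154,160
Accrued per-day damages: $171,610 + $154,160 = $325,770
Less partial-performance credit: $325,770 − $122,220 = $203,550
Cap: 4% of $1,878,500 = $75,140
Cap at $75,140: $203,550 exceeds the cap → $75,140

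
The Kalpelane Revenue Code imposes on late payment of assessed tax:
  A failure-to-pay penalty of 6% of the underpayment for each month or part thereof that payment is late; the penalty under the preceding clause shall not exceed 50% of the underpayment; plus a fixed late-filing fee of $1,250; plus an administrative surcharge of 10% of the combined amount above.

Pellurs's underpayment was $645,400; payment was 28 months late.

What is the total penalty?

Penalty: $356,345

Accrued rate: 6% × 28 = 168%, capped at 50% → 50%
Failure-to-pay penalty: 50% of $645,400 = $322,700
Penalty before surcharge: $322,700 + $1,250 = $323,950
Administrative surcharge: 10% of $323,950 = $32,395
Total penalty: $323,950 + $32,395 = $356,345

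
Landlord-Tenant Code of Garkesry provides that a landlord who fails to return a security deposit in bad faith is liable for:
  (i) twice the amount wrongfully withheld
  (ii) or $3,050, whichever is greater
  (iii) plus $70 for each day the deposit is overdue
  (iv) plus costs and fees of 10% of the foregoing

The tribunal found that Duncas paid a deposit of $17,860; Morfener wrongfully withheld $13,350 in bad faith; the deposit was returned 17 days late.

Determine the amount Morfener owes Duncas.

$30,679

Doubled: 2 × $13,350 = $26,700
Minimum $3,050: $26,700 meets the minimum, no increase.
Late-return penalty: 17 × $70 = $1,190
Damages plus late penalty: $26,700 + $1,190 = $27,890
Costs and fees: 10% of $27,890 = $2,789
Total recovery: $27,890 + $2,789 = $30,679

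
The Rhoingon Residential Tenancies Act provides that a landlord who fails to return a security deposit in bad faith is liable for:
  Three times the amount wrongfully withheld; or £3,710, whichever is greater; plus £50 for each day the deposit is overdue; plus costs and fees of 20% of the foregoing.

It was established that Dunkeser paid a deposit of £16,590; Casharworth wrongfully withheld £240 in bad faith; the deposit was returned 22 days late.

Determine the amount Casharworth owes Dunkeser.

Trebled: 3 × £240 = £720
Minimum £3,710: £720 is below the minimum → £3,710
Late-return penalty: 22 × £50 = £1,100
Damages plus late penalty: £3,710 + £1,100 = £4,810
Costs and fees: 20% of £4,810 = £962
Total recovery: £4,810 + £962 = £5,772

Recovery: £5,772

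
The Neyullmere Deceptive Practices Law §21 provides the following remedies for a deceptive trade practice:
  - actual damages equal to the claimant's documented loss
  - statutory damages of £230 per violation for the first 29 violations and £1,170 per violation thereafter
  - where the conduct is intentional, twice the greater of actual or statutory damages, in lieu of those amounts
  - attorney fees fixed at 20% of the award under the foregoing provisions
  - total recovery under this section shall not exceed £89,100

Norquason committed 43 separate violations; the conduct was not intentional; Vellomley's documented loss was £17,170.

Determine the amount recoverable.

First 29 violations: 29 × £230 = £6,670
Remaining violations: (43 − 29) × £1,170 = £16,380
Statutory damages: £6,670 + £16,380 = £23,050
Conduct not intentional: the in-lieu enhancement does not apply.
Actual plus statutory damages: £17,170 + £23,050 = £40,220
Attorney fees: 20% of £40,220 = £8,044
Total before cap: £40,220 + £8,044 = £48,264
Cap at £89,100: £48,264 is within the cap, no reduction.

Total recovery: £48,264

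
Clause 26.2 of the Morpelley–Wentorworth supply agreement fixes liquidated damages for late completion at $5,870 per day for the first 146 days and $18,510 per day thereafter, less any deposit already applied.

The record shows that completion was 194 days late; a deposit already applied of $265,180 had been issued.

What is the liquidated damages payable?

First 146 days: 146 × $5,870 = $857,020
Remaining days: (194 − 146) × $18,510 = $888,480
Accrued per-day damages: $857,020 + $888,480 = $1,745,500
Less deposit already applied: $1,745,500 − $265,180 = $1,480,320

Liquidated damages: $1,480,320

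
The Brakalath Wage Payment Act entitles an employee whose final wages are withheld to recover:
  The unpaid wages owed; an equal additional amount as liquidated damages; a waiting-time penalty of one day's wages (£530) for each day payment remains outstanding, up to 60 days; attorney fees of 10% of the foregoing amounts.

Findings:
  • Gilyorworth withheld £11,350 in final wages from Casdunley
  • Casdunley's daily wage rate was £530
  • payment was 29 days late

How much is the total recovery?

£41,877

Liquidated damages (equal amount): £11,350
Penalty days: min(29, 60) = 29
Waiting-time penalty: 29 × £530 = £15,370
Subtotal: £11,350 + £11,350 + £15,370 = £38,070
Attorney fees: 10% of £38,070 = £3,807
Total award: £38,070 + £3,807 = £41,877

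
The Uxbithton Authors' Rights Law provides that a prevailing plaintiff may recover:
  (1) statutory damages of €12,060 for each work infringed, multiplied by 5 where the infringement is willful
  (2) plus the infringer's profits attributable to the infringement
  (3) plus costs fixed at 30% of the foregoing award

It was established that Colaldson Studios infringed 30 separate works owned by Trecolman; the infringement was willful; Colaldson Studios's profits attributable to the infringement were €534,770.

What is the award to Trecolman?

Statutory damages: 30 × €12,060 = €361,800
Multiplied by 5: 5 × €361,800 = €1,809,000
Combined award: €1,809,000 + €534,770 = €2,343,770
Costs: 30% of €2,343,770 = €703,131
Award plus costs: €2,343,770 + €703,131 = €3,046,901

€3,046,901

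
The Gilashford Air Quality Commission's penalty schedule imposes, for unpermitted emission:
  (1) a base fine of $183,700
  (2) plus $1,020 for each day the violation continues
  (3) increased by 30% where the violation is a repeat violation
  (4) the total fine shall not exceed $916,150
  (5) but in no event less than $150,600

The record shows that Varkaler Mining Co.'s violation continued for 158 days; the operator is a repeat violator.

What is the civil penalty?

Per-day component: 158 × $1,020 = $161,160
Base plus per-day: $183,700 + $161,160 = $344,860
Enhancement: 30% of $344,860 = $103,458
Enhanced fine: $344,860 + $103,458 = $448,318
Cap at $916,150: $448,318 is within the cap, no reduction.
Minimum $150,600: $448,318 meets the minimum, no increase.

$448,318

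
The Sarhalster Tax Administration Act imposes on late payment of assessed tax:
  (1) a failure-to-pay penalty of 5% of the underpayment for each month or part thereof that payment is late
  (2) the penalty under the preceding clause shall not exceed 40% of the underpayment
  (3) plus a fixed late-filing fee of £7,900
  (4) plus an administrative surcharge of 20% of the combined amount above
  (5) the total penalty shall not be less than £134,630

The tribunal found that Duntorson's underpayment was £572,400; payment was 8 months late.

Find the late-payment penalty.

Penalty: £284,232

Accrued rate: 5% × 8 = 40%, capped at 40% → 40%
Failure-to-pay penalty: 40% of £572,400 = £228,960
Penalty before surcharge: £228,960 + £7,900 = £236,860
Administrative surcharge: 20% of £236,860 = £47,372
Total penalty: £236,860 + £47,372 = £284,232
Minimum £134,630: £284,232 meets the minimum, no increase.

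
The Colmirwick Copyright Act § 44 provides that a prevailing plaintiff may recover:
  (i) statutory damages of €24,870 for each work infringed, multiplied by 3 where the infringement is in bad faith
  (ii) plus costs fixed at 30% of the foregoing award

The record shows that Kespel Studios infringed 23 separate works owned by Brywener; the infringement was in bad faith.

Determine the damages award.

Statutory damages: 23 × €24,870 = €572,010
Trebled: 3 × €572,010 = €1,716,030
Costs: 30% of €1,716,030 = €514,809
Award plus costs: €1,716,030 + €514,809 = €2,230,839

€2,230,839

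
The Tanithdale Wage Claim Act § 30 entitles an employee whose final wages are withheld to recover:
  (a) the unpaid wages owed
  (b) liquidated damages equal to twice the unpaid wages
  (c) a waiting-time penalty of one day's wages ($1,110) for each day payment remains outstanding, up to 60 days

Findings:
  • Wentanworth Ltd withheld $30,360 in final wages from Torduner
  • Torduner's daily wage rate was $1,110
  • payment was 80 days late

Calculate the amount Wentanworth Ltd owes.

$157,680

Doubled: 2 × $30,360 = $60,720
Penalty days: min(80, 60) = 60
Waiting-time penalty: 60 × $1,110 = $66,600
Total award: $30,360 + $60,720 + $66,600 = $157,680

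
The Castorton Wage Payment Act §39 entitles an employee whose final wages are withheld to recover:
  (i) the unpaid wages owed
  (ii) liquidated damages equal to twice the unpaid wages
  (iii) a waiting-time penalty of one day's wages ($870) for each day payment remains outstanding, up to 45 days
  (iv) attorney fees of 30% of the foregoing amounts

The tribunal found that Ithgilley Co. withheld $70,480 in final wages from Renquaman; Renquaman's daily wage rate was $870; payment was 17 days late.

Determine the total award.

Doubled: 2 × $70,480 = $140,960
Penalty days: min(17, 45) = 17
Waiting-time penalty: 17 × $870 = $14,790
Subtotal: $70,480 + $140,960 + $14,790 = $226,230
Attorney fees: 30% of $226,230 = $67,869
Total award: $226,230 + $67,869 = $294,099

$294,099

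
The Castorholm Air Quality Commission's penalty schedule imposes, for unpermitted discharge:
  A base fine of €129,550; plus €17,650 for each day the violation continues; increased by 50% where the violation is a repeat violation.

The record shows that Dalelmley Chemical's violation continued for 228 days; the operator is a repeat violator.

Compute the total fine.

Per-day component: 228 × €17,650 = €4,024,200
Base plus per-day: €129,550 + €4,024,200 = €4,153,750
Enhancement: 50% of €4,153,750 = €2,076,875
Enhanced fine: €4,153,750 + €2,076,875 = €6,230,625

€6,230,625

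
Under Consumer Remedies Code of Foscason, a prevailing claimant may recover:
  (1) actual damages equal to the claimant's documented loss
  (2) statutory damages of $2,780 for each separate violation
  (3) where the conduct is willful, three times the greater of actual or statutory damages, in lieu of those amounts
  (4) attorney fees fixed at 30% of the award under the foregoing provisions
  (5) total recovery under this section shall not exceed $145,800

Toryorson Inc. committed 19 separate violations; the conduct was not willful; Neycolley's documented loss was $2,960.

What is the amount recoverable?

$72,514

Statutory damages: 19 × $2,780 = $52,820
Conduct not willful: the in-lieu enhancement does not apply.
Actual plus statutory damages: $2,960 + $52,820 = $55,780
Attorney fees: 30% of $55,780 = $16,734
Total before cap: $55,780 + $16,734 = $72,514
Cap at $145,800: $72,514 is within the cap, no reduction.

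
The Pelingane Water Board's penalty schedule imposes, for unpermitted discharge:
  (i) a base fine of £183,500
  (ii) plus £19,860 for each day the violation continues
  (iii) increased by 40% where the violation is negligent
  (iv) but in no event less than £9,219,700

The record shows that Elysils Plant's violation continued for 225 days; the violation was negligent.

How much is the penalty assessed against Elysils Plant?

Per-day component: 225 × £19,860 = £4,468,500
Base plus per-day: £183,500 + £4,468,500 = £4,652,000
Enhancement: 40% of £4,652,000 = £1,860,800
Enhanced fine: £4,652,000 + £1,860,800 = £6,512,800
Minimum £9,219,700: £6,512,800 is below the minimum → £9,219,700

£9,219,700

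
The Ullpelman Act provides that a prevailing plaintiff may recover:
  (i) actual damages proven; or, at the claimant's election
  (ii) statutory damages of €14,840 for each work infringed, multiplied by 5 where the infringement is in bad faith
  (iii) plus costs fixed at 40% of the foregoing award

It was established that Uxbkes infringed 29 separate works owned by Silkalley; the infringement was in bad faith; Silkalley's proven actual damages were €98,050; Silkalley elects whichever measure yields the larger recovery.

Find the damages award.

€3,012,520

Statutory damages: 29 × €14,840 = €430,360
Multiplied by 5: 5 × €430,360 = €2,151,800
Greater of actual damages (€98,050) or enhanced statutory damages (€2,151,800): €2,151,800
Costs: 40% of €2,151,800 = €860,720
Award plus costs: €2,151,800 + €860,720 = €3,012,520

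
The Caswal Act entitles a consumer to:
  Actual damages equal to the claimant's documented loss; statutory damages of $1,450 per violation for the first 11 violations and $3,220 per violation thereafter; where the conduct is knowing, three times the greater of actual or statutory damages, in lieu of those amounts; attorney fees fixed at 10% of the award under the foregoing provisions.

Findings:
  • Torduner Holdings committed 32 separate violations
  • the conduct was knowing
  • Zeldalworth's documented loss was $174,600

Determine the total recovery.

First 11 violations: 11 × $1,450 = $15,950
Remaining violations: (32 − 11) × $3,220 = $67,620
Statutory damages: $15,950 + $67,620 = $83,570
Greater of actual damages ($174,600) or statutory damages ($83,570): $174,600
Trebled: 3 × $174,600 = $523,800
Attorney fees: 10% of $523,800 = $52,380
Total recovery: $523,800 + $52,380 = $576,180

$576,180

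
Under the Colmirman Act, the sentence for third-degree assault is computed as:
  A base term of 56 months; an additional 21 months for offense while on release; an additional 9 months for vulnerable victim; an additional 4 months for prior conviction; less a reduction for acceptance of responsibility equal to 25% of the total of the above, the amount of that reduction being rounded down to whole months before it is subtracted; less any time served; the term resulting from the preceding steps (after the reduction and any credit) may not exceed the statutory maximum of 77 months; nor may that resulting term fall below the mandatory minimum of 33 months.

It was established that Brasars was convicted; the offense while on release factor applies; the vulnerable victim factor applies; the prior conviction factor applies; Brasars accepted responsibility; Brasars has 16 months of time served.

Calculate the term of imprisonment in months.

Offense while on release enhancement: +21 months
Vulnerable victim enhancement: +9 months
Prior conviction enhancement: +4 months
Adjusted term: 56 months + 21 months + 9 months + 4 months = 90 months
Acceptance of responsibility reduction: 25% of 90 months = 22 months (rounded down)
After reduction: 90 − 22 = 68 months
Less time served: 68 months − 16 months = 52 months
Cap at 77 months: 52 months is within the cap, no reduction.
Minimum 33 months: 52 months meets the minimum, no increase.

52 months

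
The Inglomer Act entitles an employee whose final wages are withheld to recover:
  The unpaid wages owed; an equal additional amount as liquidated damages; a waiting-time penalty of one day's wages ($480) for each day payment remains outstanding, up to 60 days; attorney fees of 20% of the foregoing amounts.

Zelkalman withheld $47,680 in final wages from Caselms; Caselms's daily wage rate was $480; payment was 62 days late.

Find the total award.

$148,992

Liquidated damages (equal amount): $47,680
Penalty days: min(62, 60) = 60
Waiting-time penalty: 60 × $480 = $28,800
Subtotal: $47,680 + $47,680 + $28,800 = $124,160
Attorney fees: 20% of $124,160 = $24,832
Total award: $124,160 + $24,832 = $148,992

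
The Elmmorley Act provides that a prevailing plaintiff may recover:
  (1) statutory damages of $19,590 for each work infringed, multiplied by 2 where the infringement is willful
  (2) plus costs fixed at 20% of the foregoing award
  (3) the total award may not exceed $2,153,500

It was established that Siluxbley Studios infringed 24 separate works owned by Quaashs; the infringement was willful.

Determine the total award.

Statutory damages: 24 × $19,590 = $470,160
Doubled: 2 × $470,160 = $940,320
Costs: 20% of $940,320 = $188,064
Award plus costs: $940,320 + $188,064 = $1,128,384
Cap at $2,153,500: $1,128,384 is within the cap, no reduction.

$1,128,384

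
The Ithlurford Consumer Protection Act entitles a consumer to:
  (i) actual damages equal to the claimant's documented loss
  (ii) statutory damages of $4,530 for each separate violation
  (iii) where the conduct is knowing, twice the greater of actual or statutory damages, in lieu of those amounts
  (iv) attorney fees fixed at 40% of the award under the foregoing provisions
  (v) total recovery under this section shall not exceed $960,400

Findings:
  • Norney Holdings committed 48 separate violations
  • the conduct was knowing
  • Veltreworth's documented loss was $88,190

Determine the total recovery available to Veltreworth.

Statutory damages: 48 × $4,530 = $217,440
Greater of actual damages ($88,190) or statutory damages ($217,440): $217,440
Doubled: 2 × $217,440 = $434,880
Attorney fees: 40% of $434,880 = $173,952
Total before cap: $434,880 + $173,952 = $608,832
Cap at $960,400: $608,832 is within the cap, no reduction.

Total recovery: $608,832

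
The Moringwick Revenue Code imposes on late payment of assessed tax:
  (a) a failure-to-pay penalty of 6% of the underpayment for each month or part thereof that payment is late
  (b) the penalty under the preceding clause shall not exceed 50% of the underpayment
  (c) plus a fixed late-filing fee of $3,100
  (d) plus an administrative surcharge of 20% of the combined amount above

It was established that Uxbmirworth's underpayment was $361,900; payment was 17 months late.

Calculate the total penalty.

Accrued rate: 6% × 17 = 102%, capped at 50% → 50%
Failure-to-pay penalty: 50% of $361,900 = $180,950
Penalty before surcharge: $180,950 + $3,100 = $184,050
Administrative surcharge: 20% of $184,050 = $36,810
Total penalty: $184,050 + $36,810 = $220,860

$220,860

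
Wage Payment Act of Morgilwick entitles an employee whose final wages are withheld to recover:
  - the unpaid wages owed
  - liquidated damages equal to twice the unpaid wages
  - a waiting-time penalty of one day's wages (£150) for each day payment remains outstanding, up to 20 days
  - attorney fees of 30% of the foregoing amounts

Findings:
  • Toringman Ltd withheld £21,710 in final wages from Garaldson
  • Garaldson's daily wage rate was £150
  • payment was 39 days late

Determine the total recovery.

Doubled: 2 × £21,710 = £43,420
Penalty days: min(39, 20) = 20
Waiting-time penalty: 20 × £150 = £3,000
Subtotal: £21,710 + £43,420 + £3,000 = £68,130
Attorney fees: 30% of £68,130 = £20,439
Total award: £68,130 + £20,439 = £88,569

Total award: £88,569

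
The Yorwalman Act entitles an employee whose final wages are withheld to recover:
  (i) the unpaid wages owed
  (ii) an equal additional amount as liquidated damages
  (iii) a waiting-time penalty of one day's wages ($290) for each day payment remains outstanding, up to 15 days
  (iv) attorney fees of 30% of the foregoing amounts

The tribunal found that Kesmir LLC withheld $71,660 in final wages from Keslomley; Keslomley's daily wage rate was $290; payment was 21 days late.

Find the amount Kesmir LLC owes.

$191,971

Liquidated damages (equal amount): $71,660
Penalty days: min(21, 15) = 15
Waiting-time penalty: 15 × $290 = $4,350
Subtotal: $71,660 + $71,660 + $4,350 = $147,670
Attorney fees: 30% of $147,670 = $44,301
Total award: $147,670 + $44,301 = $191,971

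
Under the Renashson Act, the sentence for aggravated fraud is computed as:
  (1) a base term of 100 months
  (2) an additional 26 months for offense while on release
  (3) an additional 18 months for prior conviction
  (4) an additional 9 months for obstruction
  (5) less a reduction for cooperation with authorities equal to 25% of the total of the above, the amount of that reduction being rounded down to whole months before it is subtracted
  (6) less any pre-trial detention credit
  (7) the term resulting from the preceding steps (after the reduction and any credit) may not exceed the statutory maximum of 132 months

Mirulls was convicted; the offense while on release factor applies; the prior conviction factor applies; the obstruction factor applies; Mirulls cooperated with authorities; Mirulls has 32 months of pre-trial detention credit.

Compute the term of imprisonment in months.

83 months

Offense while on release enhancement: +26 months
Prior conviction enhancement: +18 months
Obstruction enhancement: +9 months
Adjusted term: 100 months + 26 months + 18 months + 9 months = 153 months
Cooperation with authorities reduction: 25% of 153 months = 38 months (rounded down)
After reduction: 153 − 38 = 115 months
Less pre-trial detention credit: 115 months − 32 months = 83 months
Cap at 132 months: 83 months is within the cap, no reduction.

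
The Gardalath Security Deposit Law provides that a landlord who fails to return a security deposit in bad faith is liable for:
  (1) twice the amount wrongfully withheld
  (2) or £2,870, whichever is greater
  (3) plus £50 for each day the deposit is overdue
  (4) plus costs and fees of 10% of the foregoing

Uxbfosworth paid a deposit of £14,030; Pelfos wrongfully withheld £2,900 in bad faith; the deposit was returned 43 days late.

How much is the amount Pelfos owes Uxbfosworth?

Doubled: 2 × £2,900 = £5,800
Minimum £2,870: £5,800 meets the minimum, no increase.
Late-return penalty: 43 × £50 = £2,150
Damages plus late penalty: £5,800 + £2,150 = £7,950
Costs and fees: 10% of £7,950 = £795
Total recovery: £7,950 + £795 = £8,745

Recovery: £8,745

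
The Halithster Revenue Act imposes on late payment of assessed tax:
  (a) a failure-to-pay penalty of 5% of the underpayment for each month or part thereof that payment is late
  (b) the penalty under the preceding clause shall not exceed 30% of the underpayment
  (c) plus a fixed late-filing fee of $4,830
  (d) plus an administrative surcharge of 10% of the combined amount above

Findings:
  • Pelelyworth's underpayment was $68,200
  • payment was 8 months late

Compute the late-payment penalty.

Accrued rate: 5% × 8 = 40%, capped at 30% → 30%
Failure-to-pay penalty: 30% of $68,200 = $20,460
Penalty before surcharge: $20,460 + $4,830 = $25,290
Administrative surcharge: 10% of $25,290 = $2,529
Total penalty: $25,290 + $2,529 = $27,819

$27,819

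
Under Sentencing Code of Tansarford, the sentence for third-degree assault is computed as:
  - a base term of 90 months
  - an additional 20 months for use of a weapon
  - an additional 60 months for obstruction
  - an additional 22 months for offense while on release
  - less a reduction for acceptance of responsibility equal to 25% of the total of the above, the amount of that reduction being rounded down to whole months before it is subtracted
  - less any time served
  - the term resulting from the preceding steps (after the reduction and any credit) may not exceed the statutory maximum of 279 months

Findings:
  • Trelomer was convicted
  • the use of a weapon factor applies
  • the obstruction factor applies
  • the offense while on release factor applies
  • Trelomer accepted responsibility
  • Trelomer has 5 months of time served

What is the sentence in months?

Sentence: 139 months

Use of a weapon enhancement: +20 months
Obstruction enhancement: +60 months
Offense while on release enhancement: +22 months
Adjusted term: 90 months + 20 months + 60 months + 22 months = 192 months
Acceptance of responsibility reduction: 25% of 192 months = 48 months (rounded down)
After reduction: 192 − 48 = 144 months
Less time served: 144 months − 5 months = 139 months
Cap at 279 months: 139 months is within the cap, no reduction.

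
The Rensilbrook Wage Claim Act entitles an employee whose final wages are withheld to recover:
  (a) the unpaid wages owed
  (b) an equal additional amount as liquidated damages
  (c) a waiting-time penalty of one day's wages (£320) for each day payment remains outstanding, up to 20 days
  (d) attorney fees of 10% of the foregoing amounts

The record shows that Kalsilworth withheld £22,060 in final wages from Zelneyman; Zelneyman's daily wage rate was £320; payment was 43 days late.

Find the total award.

£55,572

Liquidated damages (equal amount): £22,060
Penalty days: min(43, 20) = 20
Waiting-time penalty: 20 × £320 = £6,400
Subtotal: £22,060 + £22,060 + £6,400 = £50,520
Attorney fees: 10% of £50,520 = £5,052
Total award: £50,520 + £5,052 = £55,572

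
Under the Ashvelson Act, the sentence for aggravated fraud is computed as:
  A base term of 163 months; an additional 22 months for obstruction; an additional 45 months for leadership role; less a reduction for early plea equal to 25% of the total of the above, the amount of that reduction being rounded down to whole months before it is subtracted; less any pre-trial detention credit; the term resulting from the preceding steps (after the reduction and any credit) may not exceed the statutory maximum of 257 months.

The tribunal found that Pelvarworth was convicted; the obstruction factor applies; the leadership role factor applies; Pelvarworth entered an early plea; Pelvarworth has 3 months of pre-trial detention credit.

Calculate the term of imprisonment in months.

Obstruction enhancement: +22 months
Leadership role enhancement: +45 months
Adjusted term: 163 months + 22 months + 45 months = 230 months
Early plea reduction: 25% of 230 months = 57 months (rounded down)
After reduction: 230 − 57 = 173 months
Less pre-trial detention credit: 173 months − 3 months = 170 months
Cap at 257 months: 170 months is within the cap, no reduction.

170 months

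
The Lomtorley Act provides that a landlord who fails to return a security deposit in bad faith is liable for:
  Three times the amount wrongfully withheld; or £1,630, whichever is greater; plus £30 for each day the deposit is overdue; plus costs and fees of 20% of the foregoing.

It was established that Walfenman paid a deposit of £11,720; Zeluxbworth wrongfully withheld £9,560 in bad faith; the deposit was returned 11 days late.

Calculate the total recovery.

Trebled: 3 × £9,560 = £28,680
Minimum £1,630: £28,680 meets the minimum, no increase.
Late-return penalty: 11 × £30 = £330
Damages plus late penalty: £28,680 + £330 = £29,010
Costs and fees: 20% of £29,010 = £5,802
Total recovery: £29,010 + £5,802 = £34,812

Recovery: £34,812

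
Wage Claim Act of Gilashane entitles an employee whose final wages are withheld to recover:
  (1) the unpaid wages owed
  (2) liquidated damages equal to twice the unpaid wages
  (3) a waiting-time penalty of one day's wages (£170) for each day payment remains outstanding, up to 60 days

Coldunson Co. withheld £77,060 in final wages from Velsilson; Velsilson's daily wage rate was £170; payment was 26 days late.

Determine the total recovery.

£235,600

Doubled: 2 × £77,060 = £154,120
Penalty days: min(26, 60) = 26
Waiting-time penalty: 26 × £170 = £4,420
Total award: £77,060 + £154,120 + £4,420 = £235,600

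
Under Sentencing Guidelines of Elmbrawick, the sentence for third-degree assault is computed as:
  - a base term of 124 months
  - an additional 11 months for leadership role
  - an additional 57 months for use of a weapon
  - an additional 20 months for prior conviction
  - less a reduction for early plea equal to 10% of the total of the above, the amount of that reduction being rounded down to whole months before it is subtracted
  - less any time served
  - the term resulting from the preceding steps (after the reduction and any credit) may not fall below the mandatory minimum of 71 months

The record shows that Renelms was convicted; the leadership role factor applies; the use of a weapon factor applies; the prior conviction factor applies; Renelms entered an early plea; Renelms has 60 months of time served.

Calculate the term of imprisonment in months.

131 months

Leadership role enhancement: +11 months
Use of a weapon enhancement: +57 months
Prior conviction enhancement: +20 months
Adjusted term: 124 months + 11 months + 57 months + 20 months = 212 months
Early plea reduction: 10% of 212 months = 21 months (rounded down)
After reduction: 212 − 21 = 191 months
Less time served: 191 months − 60 months = 131 months
Minimum 71 months: 131 months meets the minimum, no increase.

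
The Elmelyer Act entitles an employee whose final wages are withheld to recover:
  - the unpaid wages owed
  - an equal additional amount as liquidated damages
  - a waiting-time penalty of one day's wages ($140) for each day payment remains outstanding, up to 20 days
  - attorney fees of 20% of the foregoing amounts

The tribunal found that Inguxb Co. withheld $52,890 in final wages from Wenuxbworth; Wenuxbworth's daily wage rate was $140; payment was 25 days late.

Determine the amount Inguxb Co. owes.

$130,296

Liquidated damages (equal amount): $52,890
Penalty days: min(25, 20) = 20
Waiting-time penalty: 20 × $140 = $2,800
Subtotal: $52,890 + $52,890 + $2,800 = $108,580
Attorney fees: 20% of $108,580 = $21,716
Total award: $108,580 + $21,716 = $130,296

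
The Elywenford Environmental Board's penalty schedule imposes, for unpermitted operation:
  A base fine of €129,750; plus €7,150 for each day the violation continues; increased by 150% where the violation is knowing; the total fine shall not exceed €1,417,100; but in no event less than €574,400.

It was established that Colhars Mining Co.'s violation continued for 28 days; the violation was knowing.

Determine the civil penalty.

€824,875

Per-day component: 28 × €7,150 = €200,200
Base plus per-day: €129,750 + €200,200 = €329,950
Enhancement: 150% of €329,950 = €494,925
Enhanced fine: €329,950 + €494,925 = €824,875
Cap at €1,417,100: €824,875 is within the cap, no reduction.
Minimum €574,400: €824,875 meets the minimum, no increase.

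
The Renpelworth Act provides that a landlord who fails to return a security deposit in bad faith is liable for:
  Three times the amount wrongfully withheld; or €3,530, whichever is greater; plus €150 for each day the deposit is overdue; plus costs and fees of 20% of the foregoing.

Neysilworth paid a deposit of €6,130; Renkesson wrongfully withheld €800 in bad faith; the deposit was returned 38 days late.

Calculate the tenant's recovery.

Trebled: 3 × €800 = €2,400
Minimum €3,530: €2,400 is below the minimum → €3,530
Late-return penalty: 38 × €150 = €5,700
Damages plus late penalty: €3,530 + €5,700 = €9,230
Costs and fees: 20% of €9,230 = €1,846
Total recovery: €9,230 + €1,846 = €11,076

€11,076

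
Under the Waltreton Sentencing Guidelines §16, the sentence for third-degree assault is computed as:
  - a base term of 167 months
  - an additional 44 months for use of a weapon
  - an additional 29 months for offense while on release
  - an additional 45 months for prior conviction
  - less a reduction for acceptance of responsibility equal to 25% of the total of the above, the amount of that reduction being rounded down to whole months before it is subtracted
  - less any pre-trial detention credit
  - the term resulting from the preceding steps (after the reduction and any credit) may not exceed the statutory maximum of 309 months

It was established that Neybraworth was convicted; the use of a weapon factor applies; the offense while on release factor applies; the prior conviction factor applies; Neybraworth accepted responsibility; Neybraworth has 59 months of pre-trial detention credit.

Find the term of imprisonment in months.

Sentence: 155 months

Use of a weapon enhancement: +44 months
Offense while on release enhancement: +29 months
Prior conviction enhancement: +45 months
Adjusted term: 167 months + 44 months + 29 months + 45 months = 285 months
Acceptance of responsibility reduction: 25% of 285 months = 71 months (rounded down)
After reduction: 285 − 71 = 214 months
Less pre-trial detention credit: 214 months − 59 months = 155 months
Cap at 309 months: 155 months is within the cap, no reduction.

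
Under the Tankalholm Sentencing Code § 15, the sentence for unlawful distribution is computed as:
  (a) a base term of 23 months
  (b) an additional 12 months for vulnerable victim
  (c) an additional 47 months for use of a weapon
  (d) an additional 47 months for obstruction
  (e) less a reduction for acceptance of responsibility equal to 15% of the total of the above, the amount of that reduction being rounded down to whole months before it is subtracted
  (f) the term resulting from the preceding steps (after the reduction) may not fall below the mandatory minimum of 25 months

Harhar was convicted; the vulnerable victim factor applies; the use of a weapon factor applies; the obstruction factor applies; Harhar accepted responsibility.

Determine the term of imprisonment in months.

110 months

Vulnerable victim enhancement: +12 months
Use of a weapon enhancement: +47 months
Obstruction enhancement: +47 months
Adjusted term: 23 months + 12 months + 47 months + 47 months = 129 months
Acceptance of responsibility reduction: 15% of 129 months = 19 months (rounded down)
After reduction: 129 − 19 = 110 months
Minimum 25 months: 110 months meets the minimum, no increase.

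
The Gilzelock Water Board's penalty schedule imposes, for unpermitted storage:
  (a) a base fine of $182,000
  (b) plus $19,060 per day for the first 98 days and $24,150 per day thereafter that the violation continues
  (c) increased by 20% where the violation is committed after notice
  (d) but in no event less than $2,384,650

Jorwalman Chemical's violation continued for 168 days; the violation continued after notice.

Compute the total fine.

$4,488,456

First 98 days: 98 × $19,060 = $1,867,880
Remaining days: (168 − 98) × $24,150 = $1,690,500
Per-day component: $1,867,880 + $1,690,500 = $3,558,380
Base plus per-day: $182,000 + $3,558,380 = $3,740,380
Enhancement: 20% of $3,740,380 = $748,076
Enhanced fine: $3,740,380 + $748,076 = $4,488,456
Minimum $2,384,650: $4,488,456 meets the minimum, no increase.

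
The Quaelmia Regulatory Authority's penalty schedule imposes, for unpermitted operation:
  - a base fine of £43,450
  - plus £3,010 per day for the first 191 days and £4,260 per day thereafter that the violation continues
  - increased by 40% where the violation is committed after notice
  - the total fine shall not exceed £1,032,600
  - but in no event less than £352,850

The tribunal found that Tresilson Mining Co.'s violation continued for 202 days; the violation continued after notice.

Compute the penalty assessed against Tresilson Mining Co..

Civil penalty: £931,308

First 191 days: 191 × £3,010 = £574,910
Remaining days: (202 − 191) × £4,260 = £46,860
Per-day component: £574,910 + £46,860 = £621,770
Base plus per-day: £43,450 + £621,770 = £665,220
Enhancement: 40% of £665,220 = £266,088
Enhanced fine: £665,220 + £266,088 = £931,308
Cap at £1,032,600: £931,308 is within the cap, no reduction.
Minimum £352,850: £931,308 meets the minimum, no increase.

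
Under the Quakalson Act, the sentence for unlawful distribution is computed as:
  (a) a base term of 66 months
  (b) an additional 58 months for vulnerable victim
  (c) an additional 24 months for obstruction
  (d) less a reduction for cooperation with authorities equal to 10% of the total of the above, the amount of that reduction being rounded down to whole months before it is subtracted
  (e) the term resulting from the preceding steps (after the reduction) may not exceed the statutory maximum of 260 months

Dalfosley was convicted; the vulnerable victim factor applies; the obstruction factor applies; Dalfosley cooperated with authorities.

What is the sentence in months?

134 months

Vulnerable victim enhancement: +58 months
Obstruction enhancement: +24 months
Adjusted term: 66 months + 58 months + 24 months = 148 months
Cooperation with authorities reduction: 10% of 148 months = 14 months (rounded down)
After reduction: 148 − 14 = 134 months
Cap at 260 months: 134 months is within the cap, no reduction.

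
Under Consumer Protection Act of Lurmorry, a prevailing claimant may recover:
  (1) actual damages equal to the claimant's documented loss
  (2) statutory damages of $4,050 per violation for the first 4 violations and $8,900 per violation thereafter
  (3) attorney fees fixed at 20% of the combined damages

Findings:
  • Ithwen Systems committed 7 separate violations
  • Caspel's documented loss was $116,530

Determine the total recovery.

First 4 violations: 4 × $4,050 = $16,200
Remaining violations: (7 − 4) × $8,900 = $26,700
Statutory damages: $16,200 + $26,700 = $42,900
Combined damages: $116,530 + $42,900 = $159,430
Attorney fees: 20% of $159,430 = $31,886
Total recovery: $159,430 + $31,886 = $191,316

$191,316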